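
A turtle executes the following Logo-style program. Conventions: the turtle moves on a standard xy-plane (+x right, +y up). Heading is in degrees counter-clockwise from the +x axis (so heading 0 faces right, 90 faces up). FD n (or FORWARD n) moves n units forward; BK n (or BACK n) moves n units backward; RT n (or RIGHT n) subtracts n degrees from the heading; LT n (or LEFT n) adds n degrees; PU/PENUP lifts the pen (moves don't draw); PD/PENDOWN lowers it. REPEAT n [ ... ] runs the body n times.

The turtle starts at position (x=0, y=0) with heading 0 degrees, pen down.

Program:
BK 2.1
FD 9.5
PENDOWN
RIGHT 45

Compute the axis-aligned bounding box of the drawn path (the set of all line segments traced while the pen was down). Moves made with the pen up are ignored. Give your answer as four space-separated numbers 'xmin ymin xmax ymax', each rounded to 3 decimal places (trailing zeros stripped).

Executing turtle program step by step:
Start: pos=(0,0), heading=0, pen down
BK 2.1: (0,0) -> (-2.1,0) [heading=0, draw]
FD 9.5: (-2.1,0) -> (7.4,0) [heading=0, draw]
PD: pen down
RT 45: heading 0 -> 315
Final: pos=(7.4,0), heading=315, 2 segment(s) drawn

Segment endpoints: x in {-2.1, 0, 7.4}, y in {0}
xmin=-2.1, ymin=0, xmax=7.4, ymax=0

Answer: -2.1 0 7.4 0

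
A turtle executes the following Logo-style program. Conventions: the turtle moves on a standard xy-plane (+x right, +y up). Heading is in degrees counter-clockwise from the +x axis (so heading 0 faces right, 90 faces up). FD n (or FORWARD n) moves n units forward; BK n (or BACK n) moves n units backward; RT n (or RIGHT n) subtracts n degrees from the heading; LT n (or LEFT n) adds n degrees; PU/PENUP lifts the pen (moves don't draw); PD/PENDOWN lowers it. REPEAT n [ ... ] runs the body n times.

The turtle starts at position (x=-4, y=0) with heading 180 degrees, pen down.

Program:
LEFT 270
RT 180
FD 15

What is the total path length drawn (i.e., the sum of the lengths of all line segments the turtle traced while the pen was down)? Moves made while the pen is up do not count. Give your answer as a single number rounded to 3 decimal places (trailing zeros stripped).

Answer: 15

Derivation:
Executing turtle program step by step:
Start: pos=(-4,0), heading=180, pen down
LT 270: heading 180 -> 90
RT 180: heading 90 -> 270
FD 15: (-4,0) -> (-4,-15) [heading=270, draw]
Final: pos=(-4,-15), heading=270, 1 segment(s) drawn

Segment lengths:
  seg 1: (-4,0) -> (-4,-15), length = 15
Total = 15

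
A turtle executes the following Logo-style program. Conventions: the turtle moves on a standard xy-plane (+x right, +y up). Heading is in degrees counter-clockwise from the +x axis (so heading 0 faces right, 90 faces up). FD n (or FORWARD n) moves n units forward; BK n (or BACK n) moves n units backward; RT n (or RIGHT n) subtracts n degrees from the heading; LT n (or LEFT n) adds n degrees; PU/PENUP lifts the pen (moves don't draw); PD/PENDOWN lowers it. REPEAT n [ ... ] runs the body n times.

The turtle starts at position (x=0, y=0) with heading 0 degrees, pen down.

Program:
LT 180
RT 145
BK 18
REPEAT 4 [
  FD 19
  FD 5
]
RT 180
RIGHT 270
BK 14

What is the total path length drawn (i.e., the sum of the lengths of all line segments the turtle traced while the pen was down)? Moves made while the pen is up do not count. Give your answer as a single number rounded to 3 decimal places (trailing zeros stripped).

Executing turtle program step by step:
Start: pos=(0,0), heading=0, pen down
LT 180: heading 0 -> 180
RT 145: heading 180 -> 35
BK 18: (0,0) -> (-14.745,-10.324) [heading=35, draw]
REPEAT 4 [
  -- iteration 1/4 --
  FD 19: (-14.745,-10.324) -> (0.819,0.574) [heading=35, draw]
  FD 5: (0.819,0.574) -> (4.915,3.441) [heading=35, draw]
  -- iteration 2/4 --
  FD 19: (4.915,3.441) -> (20.479,14.339) [heading=35, draw]
  FD 5: (20.479,14.339) -> (24.575,17.207) [heading=35, draw]
  -- iteration 3/4 --
  FD 19: (24.575,17.207) -> (40.138,28.105) [heading=35, draw]
  FD 5: (40.138,28.105) -> (44.234,30.973) [heading=35, draw]
  -- iteration 4/4 --
  FD 19: (44.234,30.973) -> (59.798,41.871) [heading=35, draw]
  FD 5: (59.798,41.871) -> (63.894,44.739) [heading=35, draw]
]
RT 180: heading 35 -> 215
RT 270: heading 215 -> 305
BK 14: (63.894,44.739) -> (55.864,56.207) [heading=305, draw]
Final: pos=(55.864,56.207), heading=305, 10 segment(s) drawn

Segment lengths:
  seg 1: (0,0) -> (-14.745,-10.324), length = 18
  seg 2: (-14.745,-10.324) -> (0.819,0.574), length = 19
  seg 3: (0.819,0.574) -> (4.915,3.441), length = 5
  seg 4: (4.915,3.441) -> (20.479,14.339), length = 19
  seg 5: (20.479,14.339) -> (24.575,17.207), length = 5
  seg 6: (24.575,17.207) -> (40.138,28.105), length = 19
  seg 7: (40.138,28.105) -> (44.234,30.973), length = 5
  seg 8: (44.234,30.973) -> (59.798,41.871), length = 19
  seg 9: (59.798,41.871) -> (63.894,44.739), length = 5
  seg 10: (63.894,44.739) -> (55.864,56.207), length = 14
Total = 128

Answer: 128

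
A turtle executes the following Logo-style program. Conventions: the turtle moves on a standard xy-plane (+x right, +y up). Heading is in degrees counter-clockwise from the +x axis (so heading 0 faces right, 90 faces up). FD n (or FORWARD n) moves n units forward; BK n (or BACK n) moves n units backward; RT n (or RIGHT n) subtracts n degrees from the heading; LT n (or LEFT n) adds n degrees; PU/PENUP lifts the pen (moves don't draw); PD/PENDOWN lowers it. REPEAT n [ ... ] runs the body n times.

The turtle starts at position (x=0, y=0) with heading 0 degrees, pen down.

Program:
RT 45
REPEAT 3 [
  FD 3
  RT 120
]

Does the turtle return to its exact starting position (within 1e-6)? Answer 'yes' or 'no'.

Answer: yes

Derivation:
Executing turtle program step by step:
Start: pos=(0,0), heading=0, pen down
RT 45: heading 0 -> 315
REPEAT 3 [
  -- iteration 1/3 --
  FD 3: (0,0) -> (2.121,-2.121) [heading=315, draw]
  RT 120: heading 315 -> 195
  -- iteration 2/3 --
  FD 3: (2.121,-2.121) -> (-0.776,-2.898) [heading=195, draw]
  RT 120: heading 195 -> 75
  -- iteration 3/3 --
  FD 3: (-0.776,-2.898) -> (0,0) [heading=75, draw]
  RT 120: heading 75 -> 315
]
Final: pos=(0,0), heading=315, 3 segment(s) drawn

Start position: (0, 0)
Final position: (0, 0)
Distance = 0; < 1e-6 -> CLOSED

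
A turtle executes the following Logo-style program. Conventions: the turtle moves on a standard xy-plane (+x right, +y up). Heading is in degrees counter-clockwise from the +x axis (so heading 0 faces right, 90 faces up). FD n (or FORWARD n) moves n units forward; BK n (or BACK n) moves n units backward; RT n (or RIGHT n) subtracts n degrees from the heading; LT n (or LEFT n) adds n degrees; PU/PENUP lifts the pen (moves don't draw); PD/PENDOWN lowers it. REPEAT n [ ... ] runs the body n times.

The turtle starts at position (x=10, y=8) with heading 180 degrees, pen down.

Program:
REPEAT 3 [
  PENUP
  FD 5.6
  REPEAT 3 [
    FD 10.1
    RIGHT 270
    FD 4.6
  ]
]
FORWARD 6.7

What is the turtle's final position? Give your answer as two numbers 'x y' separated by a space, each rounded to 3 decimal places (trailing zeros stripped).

Executing turtle program step by step:
Start: pos=(10,8), heading=180, pen down
REPEAT 3 [
  -- iteration 1/3 --
  PU: pen up
  FD 5.6: (10,8) -> (4.4,8) [heading=180, move]
  REPEAT 3 [
    -- iteration 1/3 --
    FD 10.1: (4.4,8) -> (-5.7,8) [heading=180, move]
    RT 270: heading 180 -> 270
    FD 4.6: (-5.7,8) -> (-5.7,3.4) [heading=270, move]
    -- iteration 2/3 --
    FD 10.1: (-5.7,3.4) -> (-5.7,-6.7) [heading=270, move]
    RT 270: heading 270 -> 0
    FD 4.6: (-5.7,-6.7) -> (-1.1,-6.7) [heading=0, move]
    -- iteration 3/3 --
    FD 10.1: (-1.1,-6.7) -> (9,-6.7) [heading=0, move]
    RT 270: heading 0 -> 90
    FD 4.6: (9,-6.7) -> (9,-2.1) [heading=90, move]
  ]
  -- iteration 2/3 --
  PU: pen up
  FD 5.6: (9,-2.1) -> (9,3.5) [heading=90, move]
  REPEAT 3 [
    -- iteration 1/3 --
    FD 10.1: (9,3.5) -> (9,13.6) [heading=90, move]
    RT 270: heading 90 -> 180
    FD 4.6: (9,13.6) -> (4.4,13.6) [heading=180, move]
    -- iteration 2/3 --
    FD 10.1: (4.4,13.6) -> (-5.7,13.6) [heading=180, move]
    RT 270: heading 180 -> 270
    FD 4.6: (-5.7,13.6) -> (-5.7,9) [heading=270, move]
    -- iteration 3/3 --
    FD 10.1: (-5.7,9) -> (-5.7,-1.1) [heading=270, move]
    RT 270: heading 270 -> 0
    FD 4.6: (-5.7,-1.1) -> (-1.1,-1.1) [heading=0, move]
  ]
  -- iteration 3/3 --
  PU: pen up
  FD 5.6: (-1.1,-1.1) -> (4.5,-1.1) [heading=0, move]
  REPEAT 3 [
    -- iteration 1/3 --
    FD 10.1: (4.5,-1.1) -> (14.6,-1.1) [heading=0, move]
    RT 270: heading 0 -> 90
    FD 4.6: (14.6,-1.1) -> (14.6,3.5) [heading=90, move]
    -- iteration 2/3 --
    FD 10.1: (14.6,3.5) -> (14.6,13.6) [heading=90, move]
    RT 270: heading 90 -> 180
    FD 4.6: (14.6,13.6) -> (10,13.6) [heading=180, move]
    -- iteration 3/3 --
    FD 10.1: (10,13.6) -> (-0.1,13.6) [heading=180, move]
    RT 270: heading 180 -> 270
    FD 4.6: (-0.1,13.6) -> (-0.1,9) [heading=270, move]
  ]
]
FD 6.7: (-0.1,9) -> (-0.1,2.3) [heading=270, move]
Final: pos=(-0.1,2.3), heading=270, 0 segment(s) drawn

Answer: -0.1 2.3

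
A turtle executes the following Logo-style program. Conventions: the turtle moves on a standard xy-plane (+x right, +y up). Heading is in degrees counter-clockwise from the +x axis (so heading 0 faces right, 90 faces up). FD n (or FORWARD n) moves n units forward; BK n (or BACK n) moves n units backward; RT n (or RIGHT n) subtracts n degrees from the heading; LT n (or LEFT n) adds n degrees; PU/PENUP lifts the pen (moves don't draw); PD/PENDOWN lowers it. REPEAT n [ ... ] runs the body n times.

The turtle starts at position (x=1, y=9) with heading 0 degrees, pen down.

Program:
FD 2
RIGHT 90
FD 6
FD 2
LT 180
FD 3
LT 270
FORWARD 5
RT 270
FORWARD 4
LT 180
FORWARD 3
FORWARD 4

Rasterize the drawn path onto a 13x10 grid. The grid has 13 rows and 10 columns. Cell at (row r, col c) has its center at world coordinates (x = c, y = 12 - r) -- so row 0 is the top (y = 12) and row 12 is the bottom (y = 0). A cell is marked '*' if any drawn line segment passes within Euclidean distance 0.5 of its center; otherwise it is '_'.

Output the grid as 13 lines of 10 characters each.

Segment 0: (1,9) -> (3,9)
Segment 1: (3,9) -> (3,3)
Segment 2: (3,3) -> (3,1)
Segment 3: (3,1) -> (3,4)
Segment 4: (3,4) -> (8,4)
Segment 5: (8,4) -> (8,8)
Segment 6: (8,8) -> (8,5)
Segment 7: (8,5) -> (8,1)

Answer: __________
__________
__________
_***______
___*____*_
___*____*_
___*____*_
___*____*_
___******_
___*____*_
___*____*_
___*____*_
__________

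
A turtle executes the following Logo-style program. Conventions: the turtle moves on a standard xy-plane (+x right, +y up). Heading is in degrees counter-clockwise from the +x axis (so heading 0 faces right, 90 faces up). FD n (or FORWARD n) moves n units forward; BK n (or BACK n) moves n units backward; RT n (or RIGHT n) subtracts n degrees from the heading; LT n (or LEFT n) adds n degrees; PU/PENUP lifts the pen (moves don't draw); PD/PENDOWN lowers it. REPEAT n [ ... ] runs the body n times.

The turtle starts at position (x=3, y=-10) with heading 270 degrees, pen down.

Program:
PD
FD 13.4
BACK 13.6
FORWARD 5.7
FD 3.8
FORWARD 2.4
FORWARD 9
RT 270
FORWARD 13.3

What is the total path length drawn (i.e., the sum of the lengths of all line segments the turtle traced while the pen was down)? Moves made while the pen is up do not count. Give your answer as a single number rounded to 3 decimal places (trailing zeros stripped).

Answer: 61.2

Derivation:
Executing turtle program step by step:
Start: pos=(3,-10), heading=270, pen down
PD: pen down
FD 13.4: (3,-10) -> (3,-23.4) [heading=270, draw]
BK 13.6: (3,-23.4) -> (3,-9.8) [heading=270, draw]
FD 5.7: (3,-9.8) -> (3,-15.5) [heading=270, draw]
FD 3.8: (3,-15.5) -> (3,-19.3) [heading=270, draw]
FD 2.4: (3,-19.3) -> (3,-21.7) [heading=270, draw]
FD 9: (3,-21.7) -> (3,-30.7) [heading=270, draw]
RT 270: heading 270 -> 0
FD 13.3: (3,-30.7) -> (16.3,-30.7) [heading=0, draw]
Final: pos=(16.3,-30.7), heading=0, 7 segment(s) drawn

Segment lengths:
  seg 1: (3,-10) -> (3,-23.4), length = 13.4
  seg 2: (3,-23.4) -> (3,-9.8), length = 13.6
  seg 3: (3,-9.8) -> (3,-15.5), length = 5.7
  seg 4: (3,-15.5) -> (3,-19.3), length = 3.8
  seg 5: (3,-19.3) -> (3,-21.7), length = 2.4
  seg 6: (3,-21.7) -> (3,-30.7), length = 9
  seg 7: (3,-30.7) -> (16.3,-30.7), length = 13.3
Total = 61.2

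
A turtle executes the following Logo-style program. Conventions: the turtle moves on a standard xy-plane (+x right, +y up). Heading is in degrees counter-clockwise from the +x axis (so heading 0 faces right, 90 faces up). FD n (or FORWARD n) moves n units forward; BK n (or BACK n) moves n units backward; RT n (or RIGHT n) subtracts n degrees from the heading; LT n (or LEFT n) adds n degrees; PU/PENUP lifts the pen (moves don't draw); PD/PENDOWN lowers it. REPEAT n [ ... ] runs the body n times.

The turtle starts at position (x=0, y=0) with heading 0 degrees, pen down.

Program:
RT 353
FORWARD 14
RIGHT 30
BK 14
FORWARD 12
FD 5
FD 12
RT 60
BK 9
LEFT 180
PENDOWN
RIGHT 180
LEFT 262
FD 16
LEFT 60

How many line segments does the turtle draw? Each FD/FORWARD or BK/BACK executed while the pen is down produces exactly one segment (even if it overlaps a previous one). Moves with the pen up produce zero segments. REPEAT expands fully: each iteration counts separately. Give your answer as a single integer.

Answer: 7

Derivation:
Executing turtle program step by step:
Start: pos=(0,0), heading=0, pen down
RT 353: heading 0 -> 7
FD 14: (0,0) -> (13.896,1.706) [heading=7, draw]
RT 30: heading 7 -> 337
BK 14: (13.896,1.706) -> (1.009,7.176) [heading=337, draw]
FD 12: (1.009,7.176) -> (12.055,2.488) [heading=337, draw]
FD 5: (12.055,2.488) -> (16.657,0.534) [heading=337, draw]
FD 12: (16.657,0.534) -> (27.703,-4.155) [heading=337, draw]
RT 60: heading 337 -> 277
BK 9: (27.703,-4.155) -> (26.606,4.778) [heading=277, draw]
LT 180: heading 277 -> 97
PD: pen down
RT 180: heading 97 -> 277
LT 262: heading 277 -> 179
FD 16: (26.606,4.778) -> (10.609,5.057) [heading=179, draw]
LT 60: heading 179 -> 239
Final: pos=(10.609,5.057), heading=239, 7 segment(s) drawn
Segments drawn: 7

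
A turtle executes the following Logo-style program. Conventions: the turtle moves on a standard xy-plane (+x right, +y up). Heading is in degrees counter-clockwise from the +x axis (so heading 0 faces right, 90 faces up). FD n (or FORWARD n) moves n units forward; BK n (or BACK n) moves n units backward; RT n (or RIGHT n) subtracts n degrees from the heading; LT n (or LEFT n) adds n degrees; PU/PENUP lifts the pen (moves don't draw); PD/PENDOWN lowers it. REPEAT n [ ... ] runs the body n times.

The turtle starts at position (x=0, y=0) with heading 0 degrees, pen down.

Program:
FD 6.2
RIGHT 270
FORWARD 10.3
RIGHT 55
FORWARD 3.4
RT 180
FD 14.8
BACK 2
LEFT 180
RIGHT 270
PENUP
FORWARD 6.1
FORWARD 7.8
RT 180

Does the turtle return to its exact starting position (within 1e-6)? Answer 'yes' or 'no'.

Executing turtle program step by step:
Start: pos=(0,0), heading=0, pen down
FD 6.2: (0,0) -> (6.2,0) [heading=0, draw]
RT 270: heading 0 -> 90
FD 10.3: (6.2,0) -> (6.2,10.3) [heading=90, draw]
RT 55: heading 90 -> 35
FD 3.4: (6.2,10.3) -> (8.985,12.25) [heading=35, draw]
RT 180: heading 35 -> 215
FD 14.8: (8.985,12.25) -> (-3.138,3.761) [heading=215, draw]
BK 2: (-3.138,3.761) -> (-1.5,4.908) [heading=215, draw]
LT 180: heading 215 -> 35
RT 270: heading 35 -> 125
PU: pen up
FD 6.1: (-1.5,4.908) -> (-4.999,9.905) [heading=125, move]
FD 7.8: (-4.999,9.905) -> (-9.473,16.295) [heading=125, move]
RT 180: heading 125 -> 305
Final: pos=(-9.473,16.295), heading=305, 5 segment(s) drawn

Start position: (0, 0)
Final position: (-9.473, 16.295)
Distance = 18.848; >= 1e-6 -> NOT closed

Answer: no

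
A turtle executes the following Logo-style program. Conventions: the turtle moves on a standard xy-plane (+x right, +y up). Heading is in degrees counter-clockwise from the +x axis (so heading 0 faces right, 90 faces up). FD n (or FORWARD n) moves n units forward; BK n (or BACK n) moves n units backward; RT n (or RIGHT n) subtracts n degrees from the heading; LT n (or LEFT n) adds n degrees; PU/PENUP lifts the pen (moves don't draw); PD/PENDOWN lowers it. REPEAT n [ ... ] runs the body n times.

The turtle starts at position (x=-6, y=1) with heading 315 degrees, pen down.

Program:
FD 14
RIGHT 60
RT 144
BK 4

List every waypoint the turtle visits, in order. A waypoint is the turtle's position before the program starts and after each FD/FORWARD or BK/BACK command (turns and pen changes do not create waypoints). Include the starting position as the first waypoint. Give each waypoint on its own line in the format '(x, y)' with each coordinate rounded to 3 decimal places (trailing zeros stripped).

Executing turtle program step by step:
Start: pos=(-6,1), heading=315, pen down
FD 14: (-6,1) -> (3.899,-8.899) [heading=315, draw]
RT 60: heading 315 -> 255
RT 144: heading 255 -> 111
BK 4: (3.899,-8.899) -> (5.333,-12.634) [heading=111, draw]
Final: pos=(5.333,-12.634), heading=111, 2 segment(s) drawn
Waypoints (3 total):
(-6, 1)
(3.899, -8.899)
(5.333, -12.634)

Answer: (-6, 1)
(3.899, -8.899)
(5.333, -12.634)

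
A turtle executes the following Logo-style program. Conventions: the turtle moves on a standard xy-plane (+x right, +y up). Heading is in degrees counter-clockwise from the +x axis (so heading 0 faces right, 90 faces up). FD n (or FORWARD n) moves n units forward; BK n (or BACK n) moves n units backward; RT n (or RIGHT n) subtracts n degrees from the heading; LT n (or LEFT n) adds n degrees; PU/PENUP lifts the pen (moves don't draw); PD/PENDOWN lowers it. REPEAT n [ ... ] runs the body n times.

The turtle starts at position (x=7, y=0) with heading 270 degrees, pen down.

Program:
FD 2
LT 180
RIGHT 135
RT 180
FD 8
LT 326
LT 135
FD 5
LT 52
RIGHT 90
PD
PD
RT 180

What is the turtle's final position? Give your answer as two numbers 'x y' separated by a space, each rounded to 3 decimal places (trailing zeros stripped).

Answer: -1.453 -0.488

Derivation:
Executing turtle program step by step:
Start: pos=(7,0), heading=270, pen down
FD 2: (7,0) -> (7,-2) [heading=270, draw]
LT 180: heading 270 -> 90
RT 135: heading 90 -> 315
RT 180: heading 315 -> 135
FD 8: (7,-2) -> (1.343,3.657) [heading=135, draw]
LT 326: heading 135 -> 101
LT 135: heading 101 -> 236
FD 5: (1.343,3.657) -> (-1.453,-0.488) [heading=236, draw]
LT 52: heading 236 -> 288
RT 90: heading 288 -> 198
PD: pen down
PD: pen down
RT 180: heading 198 -> 18
Final: pos=(-1.453,-0.488), heading=18, 3 segment(s) drawn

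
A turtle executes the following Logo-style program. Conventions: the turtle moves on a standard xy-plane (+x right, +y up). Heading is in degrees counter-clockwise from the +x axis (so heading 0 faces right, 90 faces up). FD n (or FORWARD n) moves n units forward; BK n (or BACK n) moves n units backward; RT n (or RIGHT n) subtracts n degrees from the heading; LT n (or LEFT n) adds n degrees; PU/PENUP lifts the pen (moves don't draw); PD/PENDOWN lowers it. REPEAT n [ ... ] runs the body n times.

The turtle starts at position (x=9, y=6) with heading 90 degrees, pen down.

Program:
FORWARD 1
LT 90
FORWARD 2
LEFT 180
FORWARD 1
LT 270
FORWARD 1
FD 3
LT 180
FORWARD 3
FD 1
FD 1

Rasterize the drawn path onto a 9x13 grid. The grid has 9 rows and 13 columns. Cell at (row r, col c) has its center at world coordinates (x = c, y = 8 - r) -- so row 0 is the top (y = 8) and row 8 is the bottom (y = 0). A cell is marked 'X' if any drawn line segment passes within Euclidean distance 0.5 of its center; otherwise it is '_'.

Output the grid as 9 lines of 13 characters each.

Answer: ________X____
_______XXX___
________XX___
________X____
________X____
________X____
_____________
_____________
_____________

Derivation:
Segment 0: (9,6) -> (9,7)
Segment 1: (9,7) -> (7,7)
Segment 2: (7,7) -> (8,7)
Segment 3: (8,7) -> (8,6)
Segment 4: (8,6) -> (8,3)
Segment 5: (8,3) -> (8,6)
Segment 6: (8,6) -> (8,7)
Segment 7: (8,7) -> (8,8)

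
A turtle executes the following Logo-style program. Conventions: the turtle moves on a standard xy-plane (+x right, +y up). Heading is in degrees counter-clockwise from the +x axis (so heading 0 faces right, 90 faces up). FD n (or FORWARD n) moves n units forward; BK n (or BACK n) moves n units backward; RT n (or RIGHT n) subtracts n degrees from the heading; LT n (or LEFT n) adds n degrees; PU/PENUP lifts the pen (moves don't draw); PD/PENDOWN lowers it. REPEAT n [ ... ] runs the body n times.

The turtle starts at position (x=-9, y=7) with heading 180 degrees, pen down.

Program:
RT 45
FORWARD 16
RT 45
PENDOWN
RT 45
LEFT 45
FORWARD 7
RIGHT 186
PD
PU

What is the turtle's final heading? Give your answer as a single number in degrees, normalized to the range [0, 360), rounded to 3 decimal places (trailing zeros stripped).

Executing turtle program step by step:
Start: pos=(-9,7), heading=180, pen down
RT 45: heading 180 -> 135
FD 16: (-9,7) -> (-20.314,18.314) [heading=135, draw]
RT 45: heading 135 -> 90
PD: pen down
RT 45: heading 90 -> 45
LT 45: heading 45 -> 90
FD 7: (-20.314,18.314) -> (-20.314,25.314) [heading=90, draw]
RT 186: heading 90 -> 264
PD: pen down
PU: pen up
Final: pos=(-20.314,25.314), heading=264, 2 segment(s) drawn

Answer: 264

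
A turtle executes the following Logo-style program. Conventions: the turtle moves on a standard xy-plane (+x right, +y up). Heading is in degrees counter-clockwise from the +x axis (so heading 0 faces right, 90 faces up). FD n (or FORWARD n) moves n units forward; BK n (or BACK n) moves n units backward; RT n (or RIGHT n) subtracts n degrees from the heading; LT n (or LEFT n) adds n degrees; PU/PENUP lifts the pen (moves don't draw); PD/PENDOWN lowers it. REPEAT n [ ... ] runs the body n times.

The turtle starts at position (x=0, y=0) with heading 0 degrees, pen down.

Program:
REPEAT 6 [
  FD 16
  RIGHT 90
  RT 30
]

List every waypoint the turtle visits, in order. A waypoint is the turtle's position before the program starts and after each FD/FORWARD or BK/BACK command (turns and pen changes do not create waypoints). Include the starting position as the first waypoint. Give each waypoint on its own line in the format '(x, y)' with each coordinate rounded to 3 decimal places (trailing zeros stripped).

Answer: (0, 0)
(16, 0)
(8, -13.856)
(0, 0)
(16, 0)
(8, -13.856)
(0, 0)

Derivation:
Executing turtle program step by step:
Start: pos=(0,0), heading=0, pen down
REPEAT 6 [
  -- iteration 1/6 --
  FD 16: (0,0) -> (16,0) [heading=0, draw]
  RT 90: heading 0 -> 270
  RT 30: heading 270 -> 240
  -- iteration 2/6 --
  FD 16: (16,0) -> (8,-13.856) [heading=240, draw]
  RT 90: heading 240 -> 150
  RT 30: heading 150 -> 120
  -- iteration 3/6 --
  FD 16: (8,-13.856) -> (0,0) [heading=120, draw]
  RT 90: heading 120 -> 30
  RT 30: heading 30 -> 0
  -- iteration 4/6 --
  FD 16: (0,0) -> (16,0) [heading=0, draw]
  RT 90: heading 0 -> 270
  RT 30: heading 270 -> 240
  -- iteration 5/6 --
  FD 16: (16,0) -> (8,-13.856) [heading=240, draw]
  RT 90: heading 240 -> 150
  RT 30: heading 150 -> 120
  -- iteration 6/6 --
  FD 16: (8,-13.856) -> (0,0) [heading=120, draw]
  RT 90: heading 120 -> 30
  RT 30: heading 30 -> 0
]
Final: pos=(0,0), heading=0, 6 segment(s) drawn
Waypoints (7 total):
(0, 0)
(16, 0)
(8, -13.856)
(0, 0)
(16, 0)
(8, -13.856)
(0, 0)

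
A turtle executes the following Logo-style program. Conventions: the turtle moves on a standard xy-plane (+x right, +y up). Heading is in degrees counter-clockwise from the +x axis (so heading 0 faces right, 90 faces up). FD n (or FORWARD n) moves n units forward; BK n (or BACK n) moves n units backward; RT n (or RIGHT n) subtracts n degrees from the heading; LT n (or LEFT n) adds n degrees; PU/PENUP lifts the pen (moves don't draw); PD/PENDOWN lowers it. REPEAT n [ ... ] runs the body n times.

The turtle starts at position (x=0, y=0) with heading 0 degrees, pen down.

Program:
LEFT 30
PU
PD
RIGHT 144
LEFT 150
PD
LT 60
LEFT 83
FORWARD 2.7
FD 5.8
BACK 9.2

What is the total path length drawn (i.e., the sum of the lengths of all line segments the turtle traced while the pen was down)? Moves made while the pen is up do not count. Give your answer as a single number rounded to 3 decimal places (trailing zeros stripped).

Executing turtle program step by step:
Start: pos=(0,0), heading=0, pen down
LT 30: heading 0 -> 30
PU: pen up
PD: pen down
RT 144: heading 30 -> 246
LT 150: heading 246 -> 36
PD: pen down
LT 60: heading 36 -> 96
LT 83: heading 96 -> 179
FD 2.7: (0,0) -> (-2.7,0.047) [heading=179, draw]
FD 5.8: (-2.7,0.047) -> (-8.499,0.148) [heading=179, draw]
BK 9.2: (-8.499,0.148) -> (0.7,-0.012) [heading=179, draw]
Final: pos=(0.7,-0.012), heading=179, 3 segment(s) drawn

Segment lengths:
  seg 1: (0,0) -> (-2.7,0.047), length = 2.7
  seg 2: (-2.7,0.047) -> (-8.499,0.148), length = 5.8
  seg 3: (-8.499,0.148) -> (0.7,-0.012), length = 9.2
Total = 17.7

Answer: 17.7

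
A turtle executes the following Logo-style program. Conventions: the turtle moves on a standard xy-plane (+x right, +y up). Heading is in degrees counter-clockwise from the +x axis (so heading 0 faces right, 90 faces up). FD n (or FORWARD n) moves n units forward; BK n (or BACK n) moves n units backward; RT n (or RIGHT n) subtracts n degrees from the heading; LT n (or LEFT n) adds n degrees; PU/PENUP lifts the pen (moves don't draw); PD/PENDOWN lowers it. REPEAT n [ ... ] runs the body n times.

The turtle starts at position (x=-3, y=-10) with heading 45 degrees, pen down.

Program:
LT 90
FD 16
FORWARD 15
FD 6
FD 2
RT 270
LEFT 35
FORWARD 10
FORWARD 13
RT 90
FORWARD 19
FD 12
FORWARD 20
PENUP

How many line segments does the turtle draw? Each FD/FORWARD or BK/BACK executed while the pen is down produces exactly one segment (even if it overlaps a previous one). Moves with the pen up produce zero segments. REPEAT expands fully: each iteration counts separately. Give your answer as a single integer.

Executing turtle program step by step:
Start: pos=(-3,-10), heading=45, pen down
LT 90: heading 45 -> 135
FD 16: (-3,-10) -> (-14.314,1.314) [heading=135, draw]
FD 15: (-14.314,1.314) -> (-24.92,11.92) [heading=135, draw]
FD 6: (-24.92,11.92) -> (-29.163,16.163) [heading=135, draw]
FD 2: (-29.163,16.163) -> (-30.577,17.577) [heading=135, draw]
RT 270: heading 135 -> 225
LT 35: heading 225 -> 260
FD 10: (-30.577,17.577) -> (-32.314,7.729) [heading=260, draw]
FD 13: (-32.314,7.729) -> (-34.571,-5.073) [heading=260, draw]
RT 90: heading 260 -> 170
FD 19: (-34.571,-5.073) -> (-53.282,-1.774) [heading=170, draw]
FD 12: (-53.282,-1.774) -> (-65.1,0.31) [heading=170, draw]
FD 20: (-65.1,0.31) -> (-84.796,3.783) [heading=170, draw]
PU: pen up
Final: pos=(-84.796,3.783), heading=170, 9 segment(s) drawn
Segments drawn: 9

Answer: 9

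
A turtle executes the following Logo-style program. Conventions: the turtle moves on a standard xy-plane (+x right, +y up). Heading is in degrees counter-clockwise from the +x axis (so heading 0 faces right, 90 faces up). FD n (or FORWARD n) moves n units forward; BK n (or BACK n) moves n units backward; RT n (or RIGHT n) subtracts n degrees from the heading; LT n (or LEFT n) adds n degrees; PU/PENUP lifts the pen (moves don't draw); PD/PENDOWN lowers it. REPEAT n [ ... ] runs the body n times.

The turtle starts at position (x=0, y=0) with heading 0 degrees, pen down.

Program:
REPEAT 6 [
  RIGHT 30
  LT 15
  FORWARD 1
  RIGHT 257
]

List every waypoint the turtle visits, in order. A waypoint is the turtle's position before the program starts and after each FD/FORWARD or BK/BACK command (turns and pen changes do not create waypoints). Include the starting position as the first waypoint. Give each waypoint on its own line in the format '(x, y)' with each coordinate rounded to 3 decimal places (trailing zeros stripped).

Executing turtle program step by step:
Start: pos=(0,0), heading=0, pen down
REPEAT 6 [
  -- iteration 1/6 --
  RT 30: heading 0 -> 330
  LT 15: heading 330 -> 345
  FD 1: (0,0) -> (0.966,-0.259) [heading=345, draw]
  RT 257: heading 345 -> 88
  -- iteration 2/6 --
  RT 30: heading 88 -> 58
  LT 15: heading 58 -> 73
  FD 1: (0.966,-0.259) -> (1.258,0.697) [heading=73, draw]
  RT 257: heading 73 -> 176
  -- iteration 3/6 --
  RT 30: heading 176 -> 146
  LT 15: heading 146 -> 161
  FD 1: (1.258,0.697) -> (0.313,1.023) [heading=161, draw]
  RT 257: heading 161 -> 264
  -- iteration 4/6 --
  RT 30: heading 264 -> 234
  LT 15: heading 234 -> 249
  FD 1: (0.313,1.023) -> (-0.046,0.089) [heading=249, draw]
  RT 257: heading 249 -> 352
  -- iteration 5/6 --
  RT 30: heading 352 -> 322
  LT 15: heading 322 -> 337
  FD 1: (-0.046,0.089) -> (0.875,-0.301) [heading=337, draw]
  RT 257: heading 337 -> 80
  -- iteration 6/6 --
  RT 30: heading 80 -> 50
  LT 15: heading 50 -> 65
  FD 1: (0.875,-0.301) -> (1.298,0.605) [heading=65, draw]
  RT 257: heading 65 -> 168
]
Final: pos=(1.298,0.605), heading=168, 6 segment(s) drawn
Waypoints (7 total):
(0, 0)
(0.966, -0.259)
(1.258, 0.697)
(0.313, 1.023)
(-0.046, 0.089)
(0.875, -0.301)
(1.298, 0.605)

Answer: (0, 0)
(0.966, -0.259)
(1.258, 0.697)
(0.313, 1.023)
(-0.046, 0.089)
(0.875, -0.301)
(1.298, 0.605)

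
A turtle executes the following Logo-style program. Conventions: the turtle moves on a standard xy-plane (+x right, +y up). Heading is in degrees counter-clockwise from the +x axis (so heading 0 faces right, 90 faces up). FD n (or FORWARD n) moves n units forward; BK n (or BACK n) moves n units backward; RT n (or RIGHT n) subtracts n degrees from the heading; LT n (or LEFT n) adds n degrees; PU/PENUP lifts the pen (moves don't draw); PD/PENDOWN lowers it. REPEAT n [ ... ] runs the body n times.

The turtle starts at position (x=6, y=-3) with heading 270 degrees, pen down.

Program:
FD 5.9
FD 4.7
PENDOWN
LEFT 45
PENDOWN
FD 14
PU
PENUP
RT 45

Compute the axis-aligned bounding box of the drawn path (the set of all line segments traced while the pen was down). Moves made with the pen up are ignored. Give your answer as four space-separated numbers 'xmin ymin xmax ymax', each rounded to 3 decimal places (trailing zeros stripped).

Executing turtle program step by step:
Start: pos=(6,-3), heading=270, pen down
FD 5.9: (6,-3) -> (6,-8.9) [heading=270, draw]
FD 4.7: (6,-8.9) -> (6,-13.6) [heading=270, draw]
PD: pen down
LT 45: heading 270 -> 315
PD: pen down
FD 14: (6,-13.6) -> (15.899,-23.499) [heading=315, draw]
PU: pen up
PU: pen up
RT 45: heading 315 -> 270
Final: pos=(15.899,-23.499), heading=270, 3 segment(s) drawn

Segment endpoints: x in {6, 6, 6, 15.899}, y in {-23.499, -13.6, -8.9, -3}
xmin=6, ymin=-23.499, xmax=15.899, ymax=-3

Answer: 6 -23.499 15.899 -3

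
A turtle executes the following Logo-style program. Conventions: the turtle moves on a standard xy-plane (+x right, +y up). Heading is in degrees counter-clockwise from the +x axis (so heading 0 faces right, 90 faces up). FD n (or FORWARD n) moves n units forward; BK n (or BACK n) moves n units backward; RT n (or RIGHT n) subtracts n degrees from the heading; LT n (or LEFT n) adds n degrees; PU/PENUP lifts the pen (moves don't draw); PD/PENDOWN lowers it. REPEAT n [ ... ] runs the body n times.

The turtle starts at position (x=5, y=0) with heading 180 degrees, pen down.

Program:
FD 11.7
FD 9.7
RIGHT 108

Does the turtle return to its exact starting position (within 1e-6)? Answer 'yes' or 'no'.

Executing turtle program step by step:
Start: pos=(5,0), heading=180, pen down
FD 11.7: (5,0) -> (-6.7,0) [heading=180, draw]
FD 9.7: (-6.7,0) -> (-16.4,0) [heading=180, draw]
RT 108: heading 180 -> 72
Final: pos=(-16.4,0), heading=72, 2 segment(s) drawn

Start position: (5, 0)
Final position: (-16.4, 0)
Distance = 21.4; >= 1e-6 -> NOT closed

Answer: no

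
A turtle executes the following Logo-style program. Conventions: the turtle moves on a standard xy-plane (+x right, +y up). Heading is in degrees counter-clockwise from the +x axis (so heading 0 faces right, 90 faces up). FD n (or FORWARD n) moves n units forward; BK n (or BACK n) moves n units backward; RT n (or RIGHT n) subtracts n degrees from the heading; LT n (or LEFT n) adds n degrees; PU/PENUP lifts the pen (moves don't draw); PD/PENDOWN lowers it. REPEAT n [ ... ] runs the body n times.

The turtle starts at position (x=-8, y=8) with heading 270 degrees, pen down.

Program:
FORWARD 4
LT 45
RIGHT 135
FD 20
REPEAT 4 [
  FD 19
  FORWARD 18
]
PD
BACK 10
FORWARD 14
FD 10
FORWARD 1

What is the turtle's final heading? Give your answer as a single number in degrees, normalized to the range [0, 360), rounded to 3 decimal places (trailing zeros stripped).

Executing turtle program step by step:
Start: pos=(-8,8), heading=270, pen down
FD 4: (-8,8) -> (-8,4) [heading=270, draw]
LT 45: heading 270 -> 315
RT 135: heading 315 -> 180
FD 20: (-8,4) -> (-28,4) [heading=180, draw]
REPEAT 4 [
  -- iteration 1/4 --
  FD 19: (-28,4) -> (-47,4) [heading=180, draw]
  FD 18: (-47,4) -> (-65,4) [heading=180, draw]
  -- iteration 2/4 --
  FD 19: (-65,4) -> (-84,4) [heading=180, draw]
  FD 18: (-84,4) -> (-102,4) [heading=180, draw]
  -- iteration 3/4 --
  FD 19: (-102,4) -> (-121,4) [heading=180, draw]
  FD 18: (-121,4) -> (-139,4) [heading=180, draw]
  -- iteration 4/4 --
  FD 19: (-139,4) -> (-158,4) [heading=180, draw]
  FD 18: (-158,4) -> (-176,4) [heading=180, draw]
]
PD: pen down
BK 10: (-176,4) -> (-166,4) [heading=180, draw]
FD 14: (-166,4) -> (-180,4) [heading=180, draw]
FD 10: (-180,4) -> (-190,4) [heading=180, draw]
FD 1: (-190,4) -> (-191,4) [heading=180, draw]
Final: pos=(-191,4), heading=180, 14 segment(s) drawn

Answer: 180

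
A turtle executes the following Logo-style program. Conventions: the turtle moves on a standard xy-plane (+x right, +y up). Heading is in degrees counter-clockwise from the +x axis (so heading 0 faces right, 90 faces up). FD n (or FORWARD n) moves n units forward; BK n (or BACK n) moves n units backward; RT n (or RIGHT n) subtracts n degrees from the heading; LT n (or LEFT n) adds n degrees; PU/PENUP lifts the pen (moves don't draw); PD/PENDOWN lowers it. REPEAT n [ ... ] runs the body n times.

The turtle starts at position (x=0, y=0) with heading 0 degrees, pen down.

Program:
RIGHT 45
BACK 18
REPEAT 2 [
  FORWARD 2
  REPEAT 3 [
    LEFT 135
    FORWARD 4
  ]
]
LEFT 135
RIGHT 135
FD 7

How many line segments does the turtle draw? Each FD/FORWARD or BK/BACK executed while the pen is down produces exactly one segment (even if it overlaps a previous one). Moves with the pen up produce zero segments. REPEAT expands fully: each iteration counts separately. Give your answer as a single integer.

Answer: 10

Derivation:
Executing turtle program step by step:
Start: pos=(0,0), heading=0, pen down
RT 45: heading 0 -> 315
BK 18: (0,0) -> (-12.728,12.728) [heading=315, draw]
REPEAT 2 [
  -- iteration 1/2 --
  FD 2: (-12.728,12.728) -> (-11.314,11.314) [heading=315, draw]
  REPEAT 3 [
    -- iteration 1/3 --
    LT 135: heading 315 -> 90
    FD 4: (-11.314,11.314) -> (-11.314,15.314) [heading=90, draw]
    -- iteration 2/3 --
    LT 135: heading 90 -> 225
    FD 4: (-11.314,15.314) -> (-14.142,12.485) [heading=225, draw]
    -- iteration 3/3 --
    LT 135: heading 225 -> 0
    FD 4: (-14.142,12.485) -> (-10.142,12.485) [heading=0, draw]
  ]
  -- iteration 2/2 --
  FD 2: (-10.142,12.485) -> (-8.142,12.485) [heading=0, draw]
  REPEAT 3 [
    -- iteration 1/3 --
    LT 135: heading 0 -> 135
    FD 4: (-8.142,12.485) -> (-10.971,15.314) [heading=135, draw]
    -- iteration 2/3 --
    LT 135: heading 135 -> 270
    FD 4: (-10.971,15.314) -> (-10.971,11.314) [heading=270, draw]
    -- iteration 3/3 --
    LT 135: heading 270 -> 45
    FD 4: (-10.971,11.314) -> (-8.142,14.142) [heading=45, draw]
  ]
]
LT 135: heading 45 -> 180
RT 135: heading 180 -> 45
FD 7: (-8.142,14.142) -> (-3.192,19.092) [heading=45, draw]
Final: pos=(-3.192,19.092), heading=45, 10 segment(s) drawn
Segments drawn: 10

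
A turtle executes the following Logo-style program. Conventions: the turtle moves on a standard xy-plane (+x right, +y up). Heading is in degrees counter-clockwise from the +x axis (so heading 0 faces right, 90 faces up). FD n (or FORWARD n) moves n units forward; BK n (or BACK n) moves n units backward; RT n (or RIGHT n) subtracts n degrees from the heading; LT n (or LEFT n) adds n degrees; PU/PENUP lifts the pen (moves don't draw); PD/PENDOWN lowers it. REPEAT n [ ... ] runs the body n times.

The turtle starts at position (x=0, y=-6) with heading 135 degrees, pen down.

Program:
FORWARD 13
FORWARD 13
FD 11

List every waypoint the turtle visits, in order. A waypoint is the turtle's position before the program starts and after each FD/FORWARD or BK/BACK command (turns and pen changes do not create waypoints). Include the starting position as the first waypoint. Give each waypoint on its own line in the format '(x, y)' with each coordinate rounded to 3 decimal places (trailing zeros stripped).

Answer: (0, -6)
(-9.192, 3.192)
(-18.385, 12.385)
(-26.163, 20.163)

Derivation:
Executing turtle program step by step:
Start: pos=(0,-6), heading=135, pen down
FD 13: (0,-6) -> (-9.192,3.192) [heading=135, draw]
FD 13: (-9.192,3.192) -> (-18.385,12.385) [heading=135, draw]
FD 11: (-18.385,12.385) -> (-26.163,20.163) [heading=135, draw]
Final: pos=(-26.163,20.163), heading=135, 3 segment(s) drawn
Waypoints (4 total):
(0, -6)
(-9.192, 3.192)
(-18.385, 12.385)
(-26.163, 20.163)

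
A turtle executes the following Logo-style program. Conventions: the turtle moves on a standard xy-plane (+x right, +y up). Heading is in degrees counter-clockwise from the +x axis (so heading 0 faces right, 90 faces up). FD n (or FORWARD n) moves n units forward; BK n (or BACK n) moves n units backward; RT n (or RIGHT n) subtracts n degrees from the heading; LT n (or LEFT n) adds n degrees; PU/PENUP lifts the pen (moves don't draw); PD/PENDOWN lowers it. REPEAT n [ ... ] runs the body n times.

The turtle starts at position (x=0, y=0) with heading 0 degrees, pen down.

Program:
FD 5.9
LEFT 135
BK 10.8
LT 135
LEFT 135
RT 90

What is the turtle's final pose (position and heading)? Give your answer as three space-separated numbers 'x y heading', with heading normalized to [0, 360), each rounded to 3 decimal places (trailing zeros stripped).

Executing turtle program step by step:
Start: pos=(0,0), heading=0, pen down
FD 5.9: (0,0) -> (5.9,0) [heading=0, draw]
LT 135: heading 0 -> 135
BK 10.8: (5.9,0) -> (13.537,-7.637) [heading=135, draw]
LT 135: heading 135 -> 270
LT 135: heading 270 -> 45
RT 90: heading 45 -> 315
Final: pos=(13.537,-7.637), heading=315, 2 segment(s) drawn

Answer: 13.537 -7.637 315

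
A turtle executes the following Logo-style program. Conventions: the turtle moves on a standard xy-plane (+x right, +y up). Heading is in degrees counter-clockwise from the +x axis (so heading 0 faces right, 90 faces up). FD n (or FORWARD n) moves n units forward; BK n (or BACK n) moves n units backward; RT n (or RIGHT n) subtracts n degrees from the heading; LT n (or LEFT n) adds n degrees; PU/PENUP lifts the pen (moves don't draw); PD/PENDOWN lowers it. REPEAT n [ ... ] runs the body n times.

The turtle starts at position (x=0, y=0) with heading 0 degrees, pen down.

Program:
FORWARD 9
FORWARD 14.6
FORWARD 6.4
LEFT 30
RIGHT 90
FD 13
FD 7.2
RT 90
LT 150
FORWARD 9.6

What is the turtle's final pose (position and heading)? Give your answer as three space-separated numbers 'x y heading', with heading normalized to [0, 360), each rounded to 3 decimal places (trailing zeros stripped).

Answer: 49.7 -17.494 0

Derivation:
Executing turtle program step by step:
Start: pos=(0,0), heading=0, pen down
FD 9: (0,0) -> (9,0) [heading=0, draw]
FD 14.6: (9,0) -> (23.6,0) [heading=0, draw]
FD 6.4: (23.6,0) -> (30,0) [heading=0, draw]
LT 30: heading 0 -> 30
RT 90: heading 30 -> 300
FD 13: (30,0) -> (36.5,-11.258) [heading=300, draw]
FD 7.2: (36.5,-11.258) -> (40.1,-17.494) [heading=300, draw]
RT 90: heading 300 -> 210
LT 150: heading 210 -> 0
FD 9.6: (40.1,-17.494) -> (49.7,-17.494) [heading=0, draw]
Final: pos=(49.7,-17.494), heading=0, 6 segment(s) drawn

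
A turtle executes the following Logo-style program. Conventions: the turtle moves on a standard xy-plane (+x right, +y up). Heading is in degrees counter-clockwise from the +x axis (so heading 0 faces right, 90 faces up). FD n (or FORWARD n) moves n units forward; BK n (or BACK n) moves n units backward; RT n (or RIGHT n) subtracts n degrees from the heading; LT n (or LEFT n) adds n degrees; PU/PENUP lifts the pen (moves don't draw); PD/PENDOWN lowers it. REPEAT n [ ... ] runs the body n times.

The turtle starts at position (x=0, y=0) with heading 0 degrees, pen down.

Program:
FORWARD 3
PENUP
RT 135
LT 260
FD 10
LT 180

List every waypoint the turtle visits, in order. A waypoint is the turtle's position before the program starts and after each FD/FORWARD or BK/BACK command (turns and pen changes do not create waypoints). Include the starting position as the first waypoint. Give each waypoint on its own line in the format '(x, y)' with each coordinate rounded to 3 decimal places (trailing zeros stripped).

Executing turtle program step by step:
Start: pos=(0,0), heading=0, pen down
FD 3: (0,0) -> (3,0) [heading=0, draw]
PU: pen up
RT 135: heading 0 -> 225
LT 260: heading 225 -> 125
FD 10: (3,0) -> (-2.736,8.192) [heading=125, move]
LT 180: heading 125 -> 305
Final: pos=(-2.736,8.192), heading=305, 1 segment(s) drawn
Waypoints (3 total):
(0, 0)
(3, 0)
(-2.736, 8.192)

Answer: (0, 0)
(3, 0)
(-2.736, 8.192)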